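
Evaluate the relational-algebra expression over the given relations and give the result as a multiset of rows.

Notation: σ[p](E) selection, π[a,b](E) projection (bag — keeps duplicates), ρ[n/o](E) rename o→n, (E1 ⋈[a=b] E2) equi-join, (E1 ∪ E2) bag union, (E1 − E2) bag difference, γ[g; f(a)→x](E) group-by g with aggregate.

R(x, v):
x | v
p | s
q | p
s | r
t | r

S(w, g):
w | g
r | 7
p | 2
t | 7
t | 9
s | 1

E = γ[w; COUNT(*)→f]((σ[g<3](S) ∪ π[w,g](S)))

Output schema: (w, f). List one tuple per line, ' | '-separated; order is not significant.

Row counts bottom-up:
  S → 5
  σ[g<3](S) → 2
  S → 5
  π[w,g](S) → 5
  (σ[g<3](S) ∪ π[w,g](S)) → 7
  γ[w; COUNT(*)→f]((σ[g<3](S) ∪ π[w,g](S))) → 4

== RESULT ==
w | f
p | 2
r | 1
s | 2
t | 2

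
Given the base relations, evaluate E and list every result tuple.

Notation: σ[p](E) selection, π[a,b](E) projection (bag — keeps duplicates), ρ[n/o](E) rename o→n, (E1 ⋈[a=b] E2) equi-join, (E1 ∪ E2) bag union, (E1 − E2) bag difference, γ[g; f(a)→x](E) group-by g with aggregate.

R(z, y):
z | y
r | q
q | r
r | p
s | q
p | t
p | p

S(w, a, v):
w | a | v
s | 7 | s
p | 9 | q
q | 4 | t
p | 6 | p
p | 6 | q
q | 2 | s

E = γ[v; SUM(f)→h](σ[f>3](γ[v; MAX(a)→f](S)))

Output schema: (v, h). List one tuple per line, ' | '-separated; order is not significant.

Row counts bottom-up:
  S → 6
  γ[v; MAX(a)→f](S) → 4
  σ[f>3](γ[v; MAX(a)→f](S)) → 4
  γ[v; SUM(f)→h](σ[f>3](γ[v; MAX(a)→f](S))) → 4

== RESULT ==
v | h
p | 6
q | 9
s | 7
t | 4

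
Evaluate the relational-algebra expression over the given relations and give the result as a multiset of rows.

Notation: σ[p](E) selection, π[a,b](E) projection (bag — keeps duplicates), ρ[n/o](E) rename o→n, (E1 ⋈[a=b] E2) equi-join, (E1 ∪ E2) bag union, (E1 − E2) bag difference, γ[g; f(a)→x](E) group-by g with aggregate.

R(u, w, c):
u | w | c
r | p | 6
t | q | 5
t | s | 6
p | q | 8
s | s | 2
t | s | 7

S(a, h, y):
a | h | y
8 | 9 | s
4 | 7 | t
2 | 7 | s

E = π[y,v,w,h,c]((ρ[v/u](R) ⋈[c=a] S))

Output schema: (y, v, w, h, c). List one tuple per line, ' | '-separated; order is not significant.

Per-node cardinality:
  R → 6
  ρ[v/u](R) → 6
  S → 3
  (ρ[v/u](R) ⋈[c=a] S) → 2
  π[y,v,w,h,c]((ρ[v/u](R) ⋈[c=a] S)) → 2

== RESULT ==
y | v | w | h | c
s | p | q | 9 | 8
s | s | s | 7 | 2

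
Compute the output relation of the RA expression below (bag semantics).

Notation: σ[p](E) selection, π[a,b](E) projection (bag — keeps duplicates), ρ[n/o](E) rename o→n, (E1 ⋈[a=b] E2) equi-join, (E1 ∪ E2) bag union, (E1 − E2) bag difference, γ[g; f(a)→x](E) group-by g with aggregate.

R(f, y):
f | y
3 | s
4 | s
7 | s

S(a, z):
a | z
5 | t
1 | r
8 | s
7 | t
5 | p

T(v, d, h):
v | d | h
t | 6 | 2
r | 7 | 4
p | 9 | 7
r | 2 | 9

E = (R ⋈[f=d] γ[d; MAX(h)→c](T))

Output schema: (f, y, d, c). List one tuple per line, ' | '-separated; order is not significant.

Row counts bottom-up:
  R → 3
  T → 4
  γ[d; MAX(h)→c](T) → 4
  (R ⋈[f=d] γ[d; MAX(h)→c](T)) → 1

== RESULT ==
f | y | d | c
7 | s | 7 | 4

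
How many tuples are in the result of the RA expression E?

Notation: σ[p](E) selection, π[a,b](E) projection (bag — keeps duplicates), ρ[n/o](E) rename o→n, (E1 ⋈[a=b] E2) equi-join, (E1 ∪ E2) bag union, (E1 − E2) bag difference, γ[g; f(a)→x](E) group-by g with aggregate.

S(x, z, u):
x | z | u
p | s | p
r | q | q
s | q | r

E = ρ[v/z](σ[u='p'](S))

Subexpression sizes:
  S → 3
  σ[u='p'](S) → 1
  ρ[v/z](σ[u='p'](S)) → 1

|E| = 1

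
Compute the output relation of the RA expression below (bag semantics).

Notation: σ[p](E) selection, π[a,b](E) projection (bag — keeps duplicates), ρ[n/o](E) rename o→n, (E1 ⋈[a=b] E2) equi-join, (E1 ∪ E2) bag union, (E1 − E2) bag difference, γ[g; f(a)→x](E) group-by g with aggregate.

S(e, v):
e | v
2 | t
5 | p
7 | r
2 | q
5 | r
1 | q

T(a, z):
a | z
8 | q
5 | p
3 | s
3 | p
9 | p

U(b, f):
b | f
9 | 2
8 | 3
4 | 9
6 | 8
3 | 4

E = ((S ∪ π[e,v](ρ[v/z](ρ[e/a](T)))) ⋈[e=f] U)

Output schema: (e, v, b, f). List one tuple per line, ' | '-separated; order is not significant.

Subexpression sizes:
  S → 6
  T → 5
  ρ[e/a](T) → 5
  ρ[v/z](ρ[e/a](T)) → 5
  π[e,v](ρ[v/z](ρ[e/a](T))) → 5
  (S ∪ π[e,v](ρ[v/z](ρ[e/a](T)))) → 11
  U → 5
  ((S ∪ π[e,v](ρ[v/z](ρ[e/a](T)))) ⋈[e=f] U) → 6

== RESULT ==
e | v | b | f
2 | q | 9 | 2
2 | t | 9 | 2
3 | p | 8 | 3
3 | s | 8 | 3
8 | q | 6 | 8
9 | p | 4 | 9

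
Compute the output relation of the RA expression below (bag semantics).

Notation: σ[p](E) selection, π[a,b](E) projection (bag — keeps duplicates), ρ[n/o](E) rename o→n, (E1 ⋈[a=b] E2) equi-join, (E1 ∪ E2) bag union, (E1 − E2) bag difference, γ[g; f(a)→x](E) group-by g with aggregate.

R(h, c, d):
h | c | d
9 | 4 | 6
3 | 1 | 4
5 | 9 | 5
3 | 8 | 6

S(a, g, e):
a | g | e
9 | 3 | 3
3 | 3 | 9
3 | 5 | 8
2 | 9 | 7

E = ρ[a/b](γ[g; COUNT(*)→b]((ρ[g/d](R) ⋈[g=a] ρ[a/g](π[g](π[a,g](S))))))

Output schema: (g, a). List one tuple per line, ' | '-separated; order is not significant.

Stepwise |·|:
  R → 4
  ρ[g/d](R) → 4
  S → 4
  π[a,g](S) → 4
  π[g](π[a,g](S)) → 4
  ρ[a/g](π[g](π[a,g](S))) → 4
  (ρ[g/d](R) ⋈[g=a] ρ[a/g](π[g](π[a,g](S)))) → 1
  γ[g; COUNT(*)→b]((ρ[g/d](R) ⋈[g=a] ρ[a/g](π[g](π[a,g](S))))) → 1
  ρ[a/b](γ[g; COUNT(*)→b]((ρ[g/d](R) ⋈[g=a] ρ[a/g](π[g](π[a,g](S)))))) → 1

== RESULT ==
g | a
5 | 1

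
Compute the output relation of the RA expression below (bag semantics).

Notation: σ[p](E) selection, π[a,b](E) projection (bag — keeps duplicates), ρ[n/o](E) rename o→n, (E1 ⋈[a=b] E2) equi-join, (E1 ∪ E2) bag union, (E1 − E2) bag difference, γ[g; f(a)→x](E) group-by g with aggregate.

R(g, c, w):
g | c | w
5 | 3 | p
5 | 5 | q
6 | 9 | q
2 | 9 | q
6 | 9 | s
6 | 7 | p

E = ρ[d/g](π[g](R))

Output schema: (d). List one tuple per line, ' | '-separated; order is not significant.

Per-node cardinality:
  R → 6
  π[g](R) → 6
  ρ[d/g](π[g](R)) → 6

== RESULT ==
d
2
5
5
6
6
6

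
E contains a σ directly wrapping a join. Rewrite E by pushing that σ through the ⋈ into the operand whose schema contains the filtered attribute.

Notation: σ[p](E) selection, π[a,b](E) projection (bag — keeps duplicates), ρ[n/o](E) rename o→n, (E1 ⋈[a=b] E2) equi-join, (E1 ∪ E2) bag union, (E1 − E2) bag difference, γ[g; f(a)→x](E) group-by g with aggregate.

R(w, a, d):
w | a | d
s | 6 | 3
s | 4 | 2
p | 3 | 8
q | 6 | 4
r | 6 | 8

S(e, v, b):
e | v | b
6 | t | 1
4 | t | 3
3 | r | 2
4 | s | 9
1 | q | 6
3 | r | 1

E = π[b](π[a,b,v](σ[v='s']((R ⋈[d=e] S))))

σ filters on v, owned by the right side.
E' = π[b](π[a,b,v]((R ⋈[d=e] σ[v='s'](S))))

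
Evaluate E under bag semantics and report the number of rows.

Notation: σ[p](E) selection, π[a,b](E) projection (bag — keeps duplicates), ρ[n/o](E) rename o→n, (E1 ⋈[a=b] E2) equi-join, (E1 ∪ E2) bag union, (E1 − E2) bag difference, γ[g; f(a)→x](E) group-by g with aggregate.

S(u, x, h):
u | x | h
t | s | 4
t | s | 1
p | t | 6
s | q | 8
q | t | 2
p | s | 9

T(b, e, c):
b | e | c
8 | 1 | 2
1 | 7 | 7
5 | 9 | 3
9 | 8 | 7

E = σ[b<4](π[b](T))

Subexpression sizes:
  T → 4
  π[b](T) → 4
  σ[b<4](π[b](T)) → 1

|E| = 1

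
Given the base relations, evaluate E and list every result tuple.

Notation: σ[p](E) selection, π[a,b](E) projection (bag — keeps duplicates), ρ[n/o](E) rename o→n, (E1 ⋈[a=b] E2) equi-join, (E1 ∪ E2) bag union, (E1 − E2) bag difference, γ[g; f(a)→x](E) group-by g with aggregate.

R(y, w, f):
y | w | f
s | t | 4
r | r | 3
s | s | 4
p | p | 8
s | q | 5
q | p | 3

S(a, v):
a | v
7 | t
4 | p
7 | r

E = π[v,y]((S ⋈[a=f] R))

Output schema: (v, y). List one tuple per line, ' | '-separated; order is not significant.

Per-node cardinality:
  S → 3
  R → 6
  (S ⋈[a=f] R) → 2
  π[v,y]((S ⋈[a=f] R)) → 2

== RESULT ==
v | y
p | s
p | s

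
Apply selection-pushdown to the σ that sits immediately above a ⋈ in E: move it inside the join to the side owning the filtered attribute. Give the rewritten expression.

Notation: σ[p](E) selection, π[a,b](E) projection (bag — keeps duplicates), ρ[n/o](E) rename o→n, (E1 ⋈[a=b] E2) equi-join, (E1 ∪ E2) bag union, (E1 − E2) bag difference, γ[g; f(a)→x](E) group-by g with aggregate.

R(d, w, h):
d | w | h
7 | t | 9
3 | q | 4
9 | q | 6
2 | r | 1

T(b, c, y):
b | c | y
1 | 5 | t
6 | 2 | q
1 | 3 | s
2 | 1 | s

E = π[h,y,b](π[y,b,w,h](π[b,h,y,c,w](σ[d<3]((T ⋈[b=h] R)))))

σ filters on d, owned by the right side.
E' = π[h,y,b](π[y,b,w,h](π[b,h,y,c,w]((T ⋈[b=h] σ[d<3](R)))))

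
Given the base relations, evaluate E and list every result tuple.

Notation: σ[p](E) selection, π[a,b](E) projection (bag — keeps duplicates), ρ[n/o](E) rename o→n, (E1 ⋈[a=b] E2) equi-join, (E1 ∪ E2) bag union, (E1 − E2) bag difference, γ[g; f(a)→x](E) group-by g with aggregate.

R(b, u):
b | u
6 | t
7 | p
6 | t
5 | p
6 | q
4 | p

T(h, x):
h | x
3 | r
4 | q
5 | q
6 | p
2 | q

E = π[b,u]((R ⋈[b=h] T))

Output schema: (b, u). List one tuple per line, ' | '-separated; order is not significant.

Per-node cardinality:
  R → 6
  T → 5
  (R ⋈[b=h] T) → 5
  π[b,u]((R ⋈[b=h] T)) → 5

== RESULT ==
b | u
4 | p
5 | p
6 | q
6 | t
6 | t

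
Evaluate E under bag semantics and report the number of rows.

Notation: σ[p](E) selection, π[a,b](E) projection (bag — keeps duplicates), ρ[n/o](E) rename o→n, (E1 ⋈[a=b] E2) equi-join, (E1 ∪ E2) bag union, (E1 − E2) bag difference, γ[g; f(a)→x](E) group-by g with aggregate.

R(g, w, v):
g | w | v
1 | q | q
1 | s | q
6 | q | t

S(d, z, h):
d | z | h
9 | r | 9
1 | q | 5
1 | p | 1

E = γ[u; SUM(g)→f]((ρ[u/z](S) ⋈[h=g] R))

Subexpression sizes:
  S → 3
  ρ[u/z](S) → 3
  R → 3
  (ρ[u/z](S) ⋈[h=g] R) → 2
  γ[u; SUM(g)→f]((ρ[u/z](S) ⋈[h=g] R)) → 1

|E| = 1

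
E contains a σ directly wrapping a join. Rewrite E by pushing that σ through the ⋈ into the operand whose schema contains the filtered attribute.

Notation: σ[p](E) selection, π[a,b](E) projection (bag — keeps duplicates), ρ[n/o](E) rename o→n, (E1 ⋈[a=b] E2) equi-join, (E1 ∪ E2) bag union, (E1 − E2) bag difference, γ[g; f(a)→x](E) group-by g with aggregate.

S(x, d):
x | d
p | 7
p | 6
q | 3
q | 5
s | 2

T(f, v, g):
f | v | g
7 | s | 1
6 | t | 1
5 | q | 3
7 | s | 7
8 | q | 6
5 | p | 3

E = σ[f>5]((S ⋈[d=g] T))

σ filters on f, owned by the right side.
E' = (S ⋈[d=g] σ[f>5](T))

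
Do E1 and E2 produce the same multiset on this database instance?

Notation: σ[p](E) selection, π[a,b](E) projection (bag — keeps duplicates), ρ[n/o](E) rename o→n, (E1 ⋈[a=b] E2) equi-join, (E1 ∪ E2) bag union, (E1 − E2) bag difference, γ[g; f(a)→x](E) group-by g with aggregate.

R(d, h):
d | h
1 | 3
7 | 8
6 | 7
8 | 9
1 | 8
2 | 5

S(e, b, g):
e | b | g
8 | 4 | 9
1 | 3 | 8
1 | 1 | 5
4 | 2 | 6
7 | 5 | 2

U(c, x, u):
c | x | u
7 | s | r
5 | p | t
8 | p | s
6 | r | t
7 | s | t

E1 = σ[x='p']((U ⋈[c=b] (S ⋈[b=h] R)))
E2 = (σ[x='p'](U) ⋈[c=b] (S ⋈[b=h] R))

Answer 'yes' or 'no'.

E1 subexpression sizes:
  U → 5
  S → 5
  R → 6
  (S ⋈[b=h] R) → 2
  (U ⋈[c=b] (S ⋈[b=h] R)) → 1
  σ[x='p']((U ⋈[c=b] (S ⋈[b=h] R))) → 1
E2 subexpression sizes:
  U → 5
  σ[x='p'](U) → 2
  S → 5
  R → 6
  (S ⋈[b=h] R) → 2
  (σ[x='p'](U) ⋈[c=b] (S ⋈[b=h] R)) → 1

E1 and E2 produce the same multiset:
c | x | u | e | b | g | d | h
5 | p | t | 7 | 5 | 2 | 2 | 5

yes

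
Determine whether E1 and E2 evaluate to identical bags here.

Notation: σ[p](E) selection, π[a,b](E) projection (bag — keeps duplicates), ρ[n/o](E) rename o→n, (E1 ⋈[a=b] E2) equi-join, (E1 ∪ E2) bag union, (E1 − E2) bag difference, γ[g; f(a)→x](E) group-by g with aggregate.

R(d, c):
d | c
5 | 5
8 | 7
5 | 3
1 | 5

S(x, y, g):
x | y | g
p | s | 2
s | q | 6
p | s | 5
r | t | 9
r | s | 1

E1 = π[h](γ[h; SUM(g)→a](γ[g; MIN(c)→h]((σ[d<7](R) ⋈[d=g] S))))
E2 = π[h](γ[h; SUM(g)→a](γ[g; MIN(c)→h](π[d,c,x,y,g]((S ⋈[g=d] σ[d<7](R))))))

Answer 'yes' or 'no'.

E1 stepwise |·|:
  R → 4
  σ[d<7](R) → 3
  S → 5
  (σ[d<7](R) ⋈[d=g] S) → 3
  γ[g; MIN(c)→h]((σ[d<7](R) ⋈[d=g] S)) → 2
  γ[h; SUM(g)→a](γ[g; MIN(c)→h]((σ[d<7](R) ⋈[d=g] S))) → 2
  π[h](γ[h; SUM(g)→a](γ[g; MIN(c)→h]((σ[d<7](R) ⋈[d=g] S)))) → 2
E2 stepwise |·|:
  S → 5
  R → 4
  σ[d<7](R) → 3
  (S ⋈[g=d] σ[d<7](R)) → 3
  π[d,c,x,y,g]((S ⋈[g=d] σ[d<7](R))) → 3
  γ[g; MIN(c)→h](π[d,c,x,y,g]((S ⋈[g=d] σ[d<7](R)))) → 2
  γ[h; SUM(g)→a](γ[g; MIN(c)→h](π[d,c,x,y,g]((S ⋈[g=d] σ[d<7](R))))) → 2
  π[h](γ[h; SUM(g)→a](γ[g; MIN(c)→h](π[d,c,x,y,g]((S ⋈[g=d] σ[d<7](R)))))) → 2

E1 and E2 produce the same multiset:
h
3
5

yes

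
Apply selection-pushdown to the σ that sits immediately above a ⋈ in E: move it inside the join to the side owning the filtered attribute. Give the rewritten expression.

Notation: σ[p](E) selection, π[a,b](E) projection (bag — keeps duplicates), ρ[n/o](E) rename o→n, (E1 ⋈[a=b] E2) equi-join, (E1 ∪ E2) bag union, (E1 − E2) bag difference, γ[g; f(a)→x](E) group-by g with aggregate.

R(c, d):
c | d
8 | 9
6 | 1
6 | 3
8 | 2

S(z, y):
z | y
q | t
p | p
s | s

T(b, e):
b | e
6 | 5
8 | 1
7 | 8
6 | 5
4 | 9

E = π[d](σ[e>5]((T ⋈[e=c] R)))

σ filters on e, owned by the left side.
E' = π[d]((σ[e>5](T) ⋈[e=c] R))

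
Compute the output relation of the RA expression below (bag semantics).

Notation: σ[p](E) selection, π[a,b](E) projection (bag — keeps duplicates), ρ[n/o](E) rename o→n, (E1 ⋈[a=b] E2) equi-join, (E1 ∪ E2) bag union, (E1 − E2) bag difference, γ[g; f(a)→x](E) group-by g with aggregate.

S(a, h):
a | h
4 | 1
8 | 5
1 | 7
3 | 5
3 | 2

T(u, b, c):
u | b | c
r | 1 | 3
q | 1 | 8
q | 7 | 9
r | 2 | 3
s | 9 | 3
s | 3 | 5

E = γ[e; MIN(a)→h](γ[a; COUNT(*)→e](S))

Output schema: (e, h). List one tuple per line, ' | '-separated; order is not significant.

Row counts bottom-up:
  S → 5
  γ[a; COUNT(*)→e](S) → 4
  γ[e; MIN(a)→h](γ[a; COUNT(*)→e](S)) → 2

== RESULT ==
e | h
1 | 1
2 | 3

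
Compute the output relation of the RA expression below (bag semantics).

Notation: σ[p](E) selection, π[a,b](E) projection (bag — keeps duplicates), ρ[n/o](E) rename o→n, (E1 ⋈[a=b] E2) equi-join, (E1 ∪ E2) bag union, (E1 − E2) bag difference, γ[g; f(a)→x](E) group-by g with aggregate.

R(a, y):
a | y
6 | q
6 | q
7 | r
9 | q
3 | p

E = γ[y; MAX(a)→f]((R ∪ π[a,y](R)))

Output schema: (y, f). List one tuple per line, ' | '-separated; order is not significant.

Row counts bottom-up:
  R → 5
  R → 5
  π[a,y](R) → 5
  (R ∪ π[a,y](R)) → 10
  γ[y; MAX(a)→f]((R ∪ π[a,y](R))) → 3

== RESULT ==
y | f
p | 3
q | 9
r | 7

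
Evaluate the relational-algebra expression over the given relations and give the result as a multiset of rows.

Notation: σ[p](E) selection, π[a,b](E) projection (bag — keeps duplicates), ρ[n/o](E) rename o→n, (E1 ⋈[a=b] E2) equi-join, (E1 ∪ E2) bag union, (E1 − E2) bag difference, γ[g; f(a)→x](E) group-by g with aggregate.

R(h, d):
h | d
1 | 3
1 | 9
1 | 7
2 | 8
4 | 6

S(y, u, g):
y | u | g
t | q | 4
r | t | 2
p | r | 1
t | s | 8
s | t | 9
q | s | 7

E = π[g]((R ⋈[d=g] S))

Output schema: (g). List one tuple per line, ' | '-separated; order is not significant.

Per-node cardinality:
  R → 5
  S → 6
  (R ⋈[d=g] S) → 3
  π[g]((R ⋈[d=g] S)) → 3

== RESULT ==
g
7
8
9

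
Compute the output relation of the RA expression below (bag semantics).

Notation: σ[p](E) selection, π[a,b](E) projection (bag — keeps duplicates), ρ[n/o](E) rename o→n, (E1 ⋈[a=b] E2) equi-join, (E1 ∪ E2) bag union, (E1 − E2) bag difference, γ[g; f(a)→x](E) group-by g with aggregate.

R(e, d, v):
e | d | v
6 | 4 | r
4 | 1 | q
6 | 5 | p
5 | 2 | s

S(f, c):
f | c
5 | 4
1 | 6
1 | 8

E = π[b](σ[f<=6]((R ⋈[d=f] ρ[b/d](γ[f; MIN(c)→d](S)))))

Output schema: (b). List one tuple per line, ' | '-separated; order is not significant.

Subexpression sizes:
  R → 4
  S → 3
  γ[f; MIN(c)→d](S) → 2
  ρ[b/d](γ[f; MIN(c)→d](S)) → 2
  (R ⋈[d=f] ρ[b/d](γ[f; MIN(c)→d](S))) → 2
  σ[f<=6]((R ⋈[d=f] ρ[b/d](γ[f; MIN(c)→d](S)))) → 2
  π[b](σ[f<=6]((R ⋈[d=f] ρ[b/d](γ[f; MIN(c)→d](S))))) → 2

== RESULT ==
b
4
6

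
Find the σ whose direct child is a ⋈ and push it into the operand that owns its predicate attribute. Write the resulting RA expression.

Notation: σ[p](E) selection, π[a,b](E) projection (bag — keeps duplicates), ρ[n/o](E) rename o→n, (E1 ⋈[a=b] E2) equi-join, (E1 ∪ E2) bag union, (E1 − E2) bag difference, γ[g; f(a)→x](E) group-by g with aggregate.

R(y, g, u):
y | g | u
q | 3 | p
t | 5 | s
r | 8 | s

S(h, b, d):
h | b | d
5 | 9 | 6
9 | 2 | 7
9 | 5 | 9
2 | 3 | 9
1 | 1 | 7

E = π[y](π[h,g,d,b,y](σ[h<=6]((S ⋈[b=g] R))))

σ filters on h, owned by the left side.
E' = π[y](π[h,g,d,b,y]((σ[h<=6](S) ⋈[b=g] R)))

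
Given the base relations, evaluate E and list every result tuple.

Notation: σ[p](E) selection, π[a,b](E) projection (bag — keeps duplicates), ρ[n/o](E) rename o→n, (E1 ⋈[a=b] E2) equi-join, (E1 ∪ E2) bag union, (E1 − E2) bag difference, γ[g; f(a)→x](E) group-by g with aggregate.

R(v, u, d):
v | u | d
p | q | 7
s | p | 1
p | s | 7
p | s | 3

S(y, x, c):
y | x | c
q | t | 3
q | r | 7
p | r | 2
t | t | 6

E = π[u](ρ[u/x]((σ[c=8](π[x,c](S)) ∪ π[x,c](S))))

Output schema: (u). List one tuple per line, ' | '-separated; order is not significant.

Per-node cardinality:
  S → 4
  π[x,c](S) → 4
  σ[c=8](π[x,c](S)) → 0
  S → 4
  π[x,c](S) → 4
  (σ[c=8](π[x,c](S)) ∪ π[x,c](S)) → 4
  ρ[u/x]((σ[c=8](π[x,c](S)) ∪ π[x,c](S))) → 4
  π[u](ρ[u/x]((σ[c=8](π[x,c](S)) ∪ π[x,c](S)))) → 4

== RESULT ==
u
r
r
t
t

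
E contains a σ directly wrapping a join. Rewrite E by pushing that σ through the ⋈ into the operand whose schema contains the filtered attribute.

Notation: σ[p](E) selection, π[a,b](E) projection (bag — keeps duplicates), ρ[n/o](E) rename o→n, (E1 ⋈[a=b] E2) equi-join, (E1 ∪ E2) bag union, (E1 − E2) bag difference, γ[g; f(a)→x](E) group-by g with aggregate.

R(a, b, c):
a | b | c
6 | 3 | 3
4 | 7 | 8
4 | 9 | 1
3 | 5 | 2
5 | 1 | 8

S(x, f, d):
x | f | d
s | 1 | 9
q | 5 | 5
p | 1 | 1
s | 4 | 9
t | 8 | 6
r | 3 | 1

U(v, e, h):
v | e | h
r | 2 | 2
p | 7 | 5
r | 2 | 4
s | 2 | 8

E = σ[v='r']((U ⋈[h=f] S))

σ filters on v, owned by the left side.
E' = (σ[v='r'](U) ⋈[h=f] S)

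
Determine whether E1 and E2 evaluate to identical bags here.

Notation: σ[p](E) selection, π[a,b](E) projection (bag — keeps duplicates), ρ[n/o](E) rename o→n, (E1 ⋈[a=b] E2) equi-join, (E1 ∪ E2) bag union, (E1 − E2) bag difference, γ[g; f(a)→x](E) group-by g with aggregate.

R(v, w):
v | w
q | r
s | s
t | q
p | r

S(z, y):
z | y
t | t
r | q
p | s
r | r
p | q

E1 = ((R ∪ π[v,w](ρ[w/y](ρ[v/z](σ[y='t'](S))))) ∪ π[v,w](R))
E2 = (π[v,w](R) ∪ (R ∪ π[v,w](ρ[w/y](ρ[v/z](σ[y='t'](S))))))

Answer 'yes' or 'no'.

E1 row counts bottom-up:
  R → 4
  S → 5
  σ[y='t'](S) → 1
  ρ[v/z](σ[y='t'](S)) → 1
  ρ[w/y](ρ[v/z](σ[y='t'](S))) → 1
  π[v,w](ρ[w/y](ρ[v/z](σ[y='t'](S)))) → 1
  (R ∪ π[v,w](ρ[w/y](ρ[v/z](σ[y='t'](S))))) → 5
  R → 4
  π[v,w](R) → 4
  ((R ∪ π[v,w](ρ[w/y](ρ[v/z](σ[y='t'](S))))) ∪ π[v,w](R)) → 9
E2 row counts bottom-up:
  R → 4
  π[v,w](R) → 4
  R → 4
  S → 5
  σ[y='t'](S) → 1
  ρ[v/z](σ[y='t'](S)) → 1
  ρ[w/y](ρ[v/z](σ[y='t'](S))) → 1
  π[v,w](ρ[w/y](ρ[v/z](σ[y='t'](S)))) → 1
  (R ∪ π[v,w](ρ[w/y](ρ[v/z](σ[y='t'](S))))) → 5
  (π[v,w](R) ∪ (R ∪ π[v,w](ρ[w/y](ρ[v/z](σ[y='t'](S)))))) → 9

E1 and E2 produce the same multiset:
v | w
p | r
p | r
q | r
q | r
s | s
s | s
t | q
t | q
t | t

yes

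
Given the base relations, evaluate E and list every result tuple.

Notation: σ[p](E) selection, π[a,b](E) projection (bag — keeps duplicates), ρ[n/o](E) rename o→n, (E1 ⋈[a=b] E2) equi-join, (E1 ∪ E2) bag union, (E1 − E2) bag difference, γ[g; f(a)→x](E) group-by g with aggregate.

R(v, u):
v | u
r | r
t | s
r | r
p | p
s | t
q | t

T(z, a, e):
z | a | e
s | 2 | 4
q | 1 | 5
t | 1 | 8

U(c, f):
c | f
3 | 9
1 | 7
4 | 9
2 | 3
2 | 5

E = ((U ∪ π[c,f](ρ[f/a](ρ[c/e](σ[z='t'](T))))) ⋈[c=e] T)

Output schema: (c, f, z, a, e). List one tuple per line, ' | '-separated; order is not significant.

Subexpression sizes:
  U → 5
  T → 3
  σ[z='t'](T) → 1
  ρ[c/e](σ[z='t'](T)) → 1
  ρ[f/a](ρ[c/e](σ[z='t'](T))) → 1
  π[c,f](ρ[f/a](ρ[c/e](σ[z='t'](T)))) → 1
  (U ∪ π[c,f](ρ[f/a](ρ[c/e](σ[z='t'](T))))) → 6
  T → 3
  ((U ∪ π[c,f](ρ[f/a](ρ[c/e](σ[z='t'](T))))) ⋈[c=e] T) → 2

== RESULT ==
c | f | z | a | e
4 | 9 | s | 2 | 4
8 | 1 | t | 1 | 8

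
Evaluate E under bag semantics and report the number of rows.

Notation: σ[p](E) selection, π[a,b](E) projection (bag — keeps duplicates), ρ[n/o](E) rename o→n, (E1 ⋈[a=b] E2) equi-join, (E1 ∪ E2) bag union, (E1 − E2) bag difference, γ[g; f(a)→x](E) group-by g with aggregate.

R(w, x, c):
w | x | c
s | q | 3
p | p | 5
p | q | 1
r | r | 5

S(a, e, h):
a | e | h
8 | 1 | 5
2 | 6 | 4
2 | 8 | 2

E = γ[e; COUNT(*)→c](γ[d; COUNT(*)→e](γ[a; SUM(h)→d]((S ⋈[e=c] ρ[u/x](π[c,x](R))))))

Per-node cardinality:
  S → 3
  R → 4
  π[c,x](R) → 4
  ρ[u/x](π[c,x](R)) → 4
  (S ⋈[e=c] ρ[u/x](π[c,x](R))) → 1
  γ[a; SUM(h)→d]((S ⋈[e=c] ρ[u/x](π[c,x](R)))) → 1
  γ[d; COUNT(*)→e](γ[a; SUM(h)→d]((S ⋈[e=c] ρ[u/x](π[c,x](R))))) → 1
  γ[e; COUNT(*)→c](γ[d; COUNT(*)→e](γ[a; SUM(h)→d]((S ⋈[e=c] ρ[u/x](π[c,x](R)))))) → 1

|E| = 1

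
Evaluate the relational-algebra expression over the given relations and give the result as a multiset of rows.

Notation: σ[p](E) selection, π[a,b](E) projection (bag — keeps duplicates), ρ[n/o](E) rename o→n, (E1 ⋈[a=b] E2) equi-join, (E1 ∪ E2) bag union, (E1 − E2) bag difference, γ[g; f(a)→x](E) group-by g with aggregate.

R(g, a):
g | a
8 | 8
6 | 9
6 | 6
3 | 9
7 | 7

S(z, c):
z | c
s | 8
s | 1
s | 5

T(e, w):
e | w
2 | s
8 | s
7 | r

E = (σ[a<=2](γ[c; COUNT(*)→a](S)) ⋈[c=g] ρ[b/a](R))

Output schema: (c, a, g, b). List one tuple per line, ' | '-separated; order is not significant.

Row counts bottom-up:
  S → 3
  γ[c; COUNT(*)→a](S) → 3
  σ[a<=2](γ[c; COUNT(*)→a](S)) → 3
  R → 5
  ρ[b/a](R) → 5
  (σ[a<=2](γ[c; COUNT(*)→a](S)) ⋈[c=g] ρ[b/a](R)) → 1

== RESULT ==
c | a | g | b
8 | 1 | 8 | 8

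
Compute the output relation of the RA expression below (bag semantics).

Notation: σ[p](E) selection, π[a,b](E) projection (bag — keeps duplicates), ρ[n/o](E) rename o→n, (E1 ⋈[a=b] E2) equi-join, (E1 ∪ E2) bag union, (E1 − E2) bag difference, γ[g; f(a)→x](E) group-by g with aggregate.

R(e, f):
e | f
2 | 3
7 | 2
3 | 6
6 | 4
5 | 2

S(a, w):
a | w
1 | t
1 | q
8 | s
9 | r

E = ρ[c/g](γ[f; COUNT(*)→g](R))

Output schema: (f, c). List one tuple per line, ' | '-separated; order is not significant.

Row counts bottom-up:
  R → 5
  γ[f; COUNT(*)→g](R) → 4
  ρ[c/g](γ[f; COUNT(*)→g](R)) → 4

== RESULT ==
f | c
2 | 2
3 | 1
4 | 1
6 | 1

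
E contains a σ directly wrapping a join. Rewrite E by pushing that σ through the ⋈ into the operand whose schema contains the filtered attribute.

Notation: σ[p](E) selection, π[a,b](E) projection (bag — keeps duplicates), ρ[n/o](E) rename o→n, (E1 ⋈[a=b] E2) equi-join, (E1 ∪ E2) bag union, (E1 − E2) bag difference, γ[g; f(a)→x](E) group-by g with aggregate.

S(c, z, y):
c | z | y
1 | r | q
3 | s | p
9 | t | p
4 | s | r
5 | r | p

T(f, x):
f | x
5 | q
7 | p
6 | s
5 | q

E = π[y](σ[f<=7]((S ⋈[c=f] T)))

σ filters on f, owned by the right side.
E' = π[y]((S ⋈[c=f] σ[f<=7](T)))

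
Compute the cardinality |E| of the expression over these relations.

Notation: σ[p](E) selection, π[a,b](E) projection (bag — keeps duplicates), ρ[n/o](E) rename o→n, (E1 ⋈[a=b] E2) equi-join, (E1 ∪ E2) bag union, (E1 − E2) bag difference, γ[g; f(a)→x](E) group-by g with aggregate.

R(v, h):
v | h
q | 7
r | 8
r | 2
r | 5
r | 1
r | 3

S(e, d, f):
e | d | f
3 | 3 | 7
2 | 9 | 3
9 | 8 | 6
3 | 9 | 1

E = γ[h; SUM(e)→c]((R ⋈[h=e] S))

Stepwise |·|:
  R → 6
  S → 4
  (R ⋈[h=e] S) → 3
  γ[h; SUM(e)→c]((R ⋈[h=e] S)) → 2

|E| = 2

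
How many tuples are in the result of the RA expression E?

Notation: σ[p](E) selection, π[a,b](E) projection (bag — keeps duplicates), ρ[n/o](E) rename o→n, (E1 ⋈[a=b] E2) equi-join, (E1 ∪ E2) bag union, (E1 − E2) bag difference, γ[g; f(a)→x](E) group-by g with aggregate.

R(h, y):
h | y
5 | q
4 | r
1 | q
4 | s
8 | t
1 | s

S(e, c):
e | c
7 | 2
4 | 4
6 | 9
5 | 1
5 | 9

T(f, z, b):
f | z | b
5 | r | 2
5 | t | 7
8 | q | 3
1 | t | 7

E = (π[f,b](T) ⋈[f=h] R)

Per-node cardinality:
  T → 4
  π[f,b](T) → 4
  R → 6
  (π[f,b](T) ⋈[f=h] R) → 5

|E| = 5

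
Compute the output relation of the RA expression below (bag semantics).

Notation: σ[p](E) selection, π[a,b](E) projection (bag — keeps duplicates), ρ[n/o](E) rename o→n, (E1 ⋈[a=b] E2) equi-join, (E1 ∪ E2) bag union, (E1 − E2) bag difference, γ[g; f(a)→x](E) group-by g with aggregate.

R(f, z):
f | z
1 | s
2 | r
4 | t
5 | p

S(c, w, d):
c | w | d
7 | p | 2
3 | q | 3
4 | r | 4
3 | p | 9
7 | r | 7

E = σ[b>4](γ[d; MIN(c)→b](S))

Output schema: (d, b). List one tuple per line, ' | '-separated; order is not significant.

Per-node cardinality:
  S → 5
  γ[d; MIN(c)→b](S) → 5
  σ[b>4](γ[d; MIN(c)→b](S)) → 2

== RESULT ==
d | b
2 | 7
7 | 7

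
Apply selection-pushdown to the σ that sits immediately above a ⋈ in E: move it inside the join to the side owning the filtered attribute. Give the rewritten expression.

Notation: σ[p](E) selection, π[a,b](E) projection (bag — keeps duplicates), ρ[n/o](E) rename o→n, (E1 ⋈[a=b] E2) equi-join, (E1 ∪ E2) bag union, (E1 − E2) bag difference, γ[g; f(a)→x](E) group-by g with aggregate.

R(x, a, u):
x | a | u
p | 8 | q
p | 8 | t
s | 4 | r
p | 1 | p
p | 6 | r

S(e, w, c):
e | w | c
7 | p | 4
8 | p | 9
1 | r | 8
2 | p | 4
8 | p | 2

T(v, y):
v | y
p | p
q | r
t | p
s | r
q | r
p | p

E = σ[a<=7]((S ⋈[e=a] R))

σ filters on a, owned by the right side.
E' = (S ⋈[e=a] σ[a<=7](R))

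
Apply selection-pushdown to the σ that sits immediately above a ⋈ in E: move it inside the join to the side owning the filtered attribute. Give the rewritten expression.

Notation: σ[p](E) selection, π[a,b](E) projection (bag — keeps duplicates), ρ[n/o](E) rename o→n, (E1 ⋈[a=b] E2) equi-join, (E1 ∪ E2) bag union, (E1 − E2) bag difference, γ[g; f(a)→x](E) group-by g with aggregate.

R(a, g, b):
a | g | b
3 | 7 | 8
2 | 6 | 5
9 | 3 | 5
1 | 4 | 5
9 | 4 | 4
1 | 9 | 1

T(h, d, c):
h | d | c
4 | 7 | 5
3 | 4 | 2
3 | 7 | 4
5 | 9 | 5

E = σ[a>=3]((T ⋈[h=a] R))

σ filters on a, owned by the right side.
E' = (T ⋈[h=a] σ[a>=3](R))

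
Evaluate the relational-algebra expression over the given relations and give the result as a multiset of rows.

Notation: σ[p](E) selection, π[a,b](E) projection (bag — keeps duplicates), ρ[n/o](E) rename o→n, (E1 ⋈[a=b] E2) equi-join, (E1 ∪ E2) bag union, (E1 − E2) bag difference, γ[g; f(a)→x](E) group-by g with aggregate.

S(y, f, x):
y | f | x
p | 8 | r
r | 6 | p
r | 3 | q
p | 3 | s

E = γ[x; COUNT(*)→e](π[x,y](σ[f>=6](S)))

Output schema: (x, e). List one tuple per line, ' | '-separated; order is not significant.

Per-node cardinality:
  S → 4
  σ[f>=6](S) → 2
  π[x,y](σ[f>=6](S)) → 2
  γ[x; COUNT(*)→e](π[x,y](σ[f>=6](S))) → 2

== RESULT ==
x | e
p | 1
r | 1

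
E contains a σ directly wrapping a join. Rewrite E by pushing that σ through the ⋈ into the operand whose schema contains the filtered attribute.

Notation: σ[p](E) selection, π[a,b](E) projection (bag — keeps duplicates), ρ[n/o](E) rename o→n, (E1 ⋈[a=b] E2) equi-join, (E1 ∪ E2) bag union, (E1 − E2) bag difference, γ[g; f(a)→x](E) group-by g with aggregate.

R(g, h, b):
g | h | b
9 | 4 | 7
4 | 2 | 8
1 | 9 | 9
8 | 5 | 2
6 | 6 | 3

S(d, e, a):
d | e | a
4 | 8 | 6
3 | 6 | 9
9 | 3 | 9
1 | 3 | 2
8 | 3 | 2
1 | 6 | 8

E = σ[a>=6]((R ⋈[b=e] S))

σ filters on a, owned by the right side.
E' = (R ⋈[b=e] σ[a>=6](S))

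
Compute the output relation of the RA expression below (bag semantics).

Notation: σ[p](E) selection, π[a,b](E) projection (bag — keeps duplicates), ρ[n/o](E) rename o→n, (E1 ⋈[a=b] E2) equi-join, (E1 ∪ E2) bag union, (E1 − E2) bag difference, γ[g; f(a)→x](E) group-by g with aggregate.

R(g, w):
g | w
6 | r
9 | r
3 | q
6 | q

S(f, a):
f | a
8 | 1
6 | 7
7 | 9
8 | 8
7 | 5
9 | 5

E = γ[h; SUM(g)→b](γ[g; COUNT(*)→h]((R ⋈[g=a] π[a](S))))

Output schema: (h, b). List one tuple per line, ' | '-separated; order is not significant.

Row counts bottom-up:
  R → 4
  S → 6
  π[a](S) → 6
  (R ⋈[g=a] π[a](S)) → 1
  γ[g; COUNT(*)→h]((R ⋈[g=a] π[a](S))) → 1
  γ[h; SUM(g)→b](γ[g; COUNT(*)→h]((R ⋈[g=a] π[a](S)))) → 1

== RESULT ==
h | b
1 | 9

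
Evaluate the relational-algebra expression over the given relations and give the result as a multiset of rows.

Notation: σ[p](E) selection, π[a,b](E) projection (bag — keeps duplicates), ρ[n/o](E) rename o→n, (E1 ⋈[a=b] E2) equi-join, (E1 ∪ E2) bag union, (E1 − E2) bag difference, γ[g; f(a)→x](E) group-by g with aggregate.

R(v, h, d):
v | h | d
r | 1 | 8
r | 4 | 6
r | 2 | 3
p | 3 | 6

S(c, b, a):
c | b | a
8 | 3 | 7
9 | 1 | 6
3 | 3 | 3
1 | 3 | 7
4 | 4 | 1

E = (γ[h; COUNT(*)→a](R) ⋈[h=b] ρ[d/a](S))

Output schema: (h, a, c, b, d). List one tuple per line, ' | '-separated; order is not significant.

Stepwise |·|:
  R → 4
  γ[h; COUNT(*)→a](R) → 4
  S → 5
  ρ[d/a](S) → 5
  (γ[h; COUNT(*)→a](R) ⋈[h=b] ρ[d/a](S)) → 5

== RESULT ==
h | a | c | b | d
1 | 1 | 9 | 1 | 6
3 | 1 | 1 | 3 | 7
3 | 1 | 3 | 3 | 3
3 | 1 | 8 | 3 | 7
4 | 1 | 4 | 4 | 1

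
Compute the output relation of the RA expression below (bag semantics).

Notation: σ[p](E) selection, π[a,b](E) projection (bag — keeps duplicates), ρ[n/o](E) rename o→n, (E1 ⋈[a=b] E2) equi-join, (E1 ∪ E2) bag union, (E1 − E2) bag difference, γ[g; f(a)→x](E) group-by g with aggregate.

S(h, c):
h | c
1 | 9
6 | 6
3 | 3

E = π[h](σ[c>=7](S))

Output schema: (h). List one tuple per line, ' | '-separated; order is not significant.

Stepwise |·|:
  S → 3
  σ[c>=7](S) → 1
  π[h](σ[c>=7](S)) → 1

== RESULT ==
h
1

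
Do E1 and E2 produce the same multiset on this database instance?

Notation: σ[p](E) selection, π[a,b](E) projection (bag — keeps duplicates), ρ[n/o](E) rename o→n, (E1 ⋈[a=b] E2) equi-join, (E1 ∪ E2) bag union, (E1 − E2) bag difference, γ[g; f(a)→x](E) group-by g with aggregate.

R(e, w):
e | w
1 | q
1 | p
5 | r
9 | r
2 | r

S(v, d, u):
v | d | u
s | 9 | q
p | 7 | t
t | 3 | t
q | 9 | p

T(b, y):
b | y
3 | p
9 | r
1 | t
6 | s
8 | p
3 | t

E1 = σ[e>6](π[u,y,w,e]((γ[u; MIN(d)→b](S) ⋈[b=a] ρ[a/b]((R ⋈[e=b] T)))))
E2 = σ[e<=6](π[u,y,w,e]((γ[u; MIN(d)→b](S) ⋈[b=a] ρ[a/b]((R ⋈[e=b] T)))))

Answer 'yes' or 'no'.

E1 row counts bottom-up:
  S → 4
  γ[u; MIN(d)→b](S) → 3
  R → 5
  T → 6
  (R ⋈[e=b] T) → 3
  ρ[a/b]((R ⋈[e=b] T)) → 3
  (γ[u; MIN(d)→b](S) ⋈[b=a] ρ[a/b]((R ⋈[e=b] T))) → 2
  π[u,y,w,e]((γ[u; MIN(d)→b](S) ⋈[b=a] ρ[a/b]((R ⋈[e=b] T)))) → 2
  σ[e>6](π[u,y,w,e]((γ[u; MIN(d)→b](S) ⋈[b=a] ρ[a/b]((R ⋈[e=b] T))))) → 2
E2 row counts bottom-up:
  S → 4
  γ[u; MIN(d)→b](S) → 3
  R → 5
  T → 6
  (R ⋈[e=b] T) → 3
  ρ[a/b]((R ⋈[e=b] T)) → 3
  (γ[u; MIN(d)→b](S) ⋈[b=a] ρ[a/b]((R ⋈[e=b] T))) → 2
  π[u,y,w,e]((γ[u; MIN(d)→b](S) ⋈[b=a] ρ[a/b]((R ⋈[e=b] T)))) → 2
  σ[e<=6](π[u,y,w,e]((γ[u; MIN(d)→b](S) ⋈[b=a] ρ[a/b]((R ⋈[e=b] T))))) → 0

E1 result:
u | y | w | e
p | r | r | 9
q | r | r | 9
E2 result:
u | y | w | e
(0 rows)
Witness: ('q', 'r', 'r', 9) appears 1× in E1 but 0× in E2.

no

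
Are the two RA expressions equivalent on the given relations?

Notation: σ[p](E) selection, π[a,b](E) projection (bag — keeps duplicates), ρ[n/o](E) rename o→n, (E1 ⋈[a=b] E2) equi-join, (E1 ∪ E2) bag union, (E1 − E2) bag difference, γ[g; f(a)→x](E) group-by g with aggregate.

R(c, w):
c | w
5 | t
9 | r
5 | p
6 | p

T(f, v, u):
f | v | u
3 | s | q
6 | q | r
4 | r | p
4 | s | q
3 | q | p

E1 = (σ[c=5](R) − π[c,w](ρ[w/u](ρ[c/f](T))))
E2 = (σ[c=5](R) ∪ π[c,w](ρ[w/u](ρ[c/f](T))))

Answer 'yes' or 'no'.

E1 row counts bottom-up:
  R → 4
  σ[c=5](R) → 2
  T → 5
  ρ[c/f](T) → 5
  ρ[w/u](ρ[c/f](T)) → 5
  π[c,w](ρ[w/u](ρ[c/f](T))) → 5
  (σ[c=5](R) − π[c,w](ρ[w/u](ρ[c/f](T)))) → 2
E2 row counts bottom-up:
  R → 4
  σ[c=5](R) → 2
  T → 5
  ρ[c/f](T) → 5
  ρ[w/u](ρ[c/f](T)) → 5
  π[c,w](ρ[w/u](ρ[c/f](T))) → 5
  (σ[c=5](R) ∪ π[c,w](ρ[w/u](ρ[c/f](T)))) → 7

E1 result:
c | w
5 | p
5 | t
E2 result:
c | w
3 | p
3 | q
4 | p
4 | q
5 | p
5 | t
6 | r
Witness: (3, 'q') appears 0× in E1 but 1× in E2.

no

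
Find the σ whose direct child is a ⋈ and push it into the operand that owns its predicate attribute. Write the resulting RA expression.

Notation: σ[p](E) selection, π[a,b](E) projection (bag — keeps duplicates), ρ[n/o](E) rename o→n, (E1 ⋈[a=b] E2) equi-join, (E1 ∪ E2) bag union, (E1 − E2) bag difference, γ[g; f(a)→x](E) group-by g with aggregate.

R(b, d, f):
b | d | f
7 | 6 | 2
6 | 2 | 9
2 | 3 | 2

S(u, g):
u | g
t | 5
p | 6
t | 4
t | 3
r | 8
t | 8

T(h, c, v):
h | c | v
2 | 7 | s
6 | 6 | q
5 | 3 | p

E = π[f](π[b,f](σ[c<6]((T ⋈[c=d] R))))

σ filters on c, owned by the left side.
E' = π[f](π[b,f]((σ[c<6](T) ⋈[c=d] R)))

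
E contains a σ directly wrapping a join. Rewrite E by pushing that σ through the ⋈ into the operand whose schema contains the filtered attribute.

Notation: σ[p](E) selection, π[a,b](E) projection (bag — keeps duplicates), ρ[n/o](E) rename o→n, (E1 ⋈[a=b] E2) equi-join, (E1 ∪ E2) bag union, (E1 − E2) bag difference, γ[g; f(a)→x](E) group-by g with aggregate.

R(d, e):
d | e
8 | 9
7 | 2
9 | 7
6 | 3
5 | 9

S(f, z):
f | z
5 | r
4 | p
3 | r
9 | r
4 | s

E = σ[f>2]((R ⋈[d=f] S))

σ filters on f, owned by the right side.
E' = (R ⋈[d=f] σ[f>2](S))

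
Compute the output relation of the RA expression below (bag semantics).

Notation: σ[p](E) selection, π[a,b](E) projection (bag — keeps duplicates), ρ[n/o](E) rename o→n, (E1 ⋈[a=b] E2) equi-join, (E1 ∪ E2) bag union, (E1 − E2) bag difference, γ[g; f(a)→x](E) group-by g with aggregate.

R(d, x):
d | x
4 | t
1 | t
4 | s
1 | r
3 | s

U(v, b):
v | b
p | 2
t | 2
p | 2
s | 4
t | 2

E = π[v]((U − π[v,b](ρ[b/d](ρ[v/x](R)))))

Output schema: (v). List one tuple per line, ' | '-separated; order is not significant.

Per-node cardinality:
  U → 5
  R → 5
  ρ[v/x](R) → 5
  ρ[b/d](ρ[v/x](R)) → 5
  π[v,b](ρ[b/d](ρ[v/x](R))) → 5
  (U − π[v,b](ρ[b/d](ρ[v/x](R)))) → 4
  π[v]((U − π[v,b](ρ[b/d](ρ[v/x](R))))) → 4

== RESULT ==
v
p
p
t
t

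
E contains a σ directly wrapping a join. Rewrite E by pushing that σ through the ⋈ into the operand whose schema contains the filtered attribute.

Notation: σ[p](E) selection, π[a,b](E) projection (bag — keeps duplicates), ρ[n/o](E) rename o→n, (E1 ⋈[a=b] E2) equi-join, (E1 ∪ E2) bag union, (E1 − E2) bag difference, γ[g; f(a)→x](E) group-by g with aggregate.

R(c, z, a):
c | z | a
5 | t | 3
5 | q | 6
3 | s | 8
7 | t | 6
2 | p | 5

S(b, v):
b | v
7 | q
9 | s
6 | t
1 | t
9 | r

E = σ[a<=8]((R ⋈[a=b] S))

σ filters on a, owned by the left side.
E' = (σ[a<=8](R) ⋈[a=b] S)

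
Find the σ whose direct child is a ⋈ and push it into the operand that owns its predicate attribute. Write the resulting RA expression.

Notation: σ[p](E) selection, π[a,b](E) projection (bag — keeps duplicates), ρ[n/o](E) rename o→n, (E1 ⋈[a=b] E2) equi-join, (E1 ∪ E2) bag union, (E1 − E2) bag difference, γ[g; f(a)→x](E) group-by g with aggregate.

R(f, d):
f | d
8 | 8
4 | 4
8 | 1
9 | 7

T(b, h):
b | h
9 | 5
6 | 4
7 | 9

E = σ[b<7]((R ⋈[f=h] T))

σ filters on b, owned by the right side.
E' = (R ⋈[f=h] σ[b<7](T))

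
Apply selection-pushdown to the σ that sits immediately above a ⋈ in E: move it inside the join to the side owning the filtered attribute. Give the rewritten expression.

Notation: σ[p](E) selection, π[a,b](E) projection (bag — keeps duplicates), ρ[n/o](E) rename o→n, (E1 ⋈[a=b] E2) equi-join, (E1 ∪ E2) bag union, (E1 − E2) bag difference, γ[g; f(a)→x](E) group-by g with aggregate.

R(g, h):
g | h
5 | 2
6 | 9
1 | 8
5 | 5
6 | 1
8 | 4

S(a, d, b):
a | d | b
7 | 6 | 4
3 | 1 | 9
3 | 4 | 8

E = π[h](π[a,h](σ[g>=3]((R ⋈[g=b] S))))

σ filters on g, owned by the left side.
E' = π[h](π[a,h]((σ[g>=3](R) ⋈[g=b] S)))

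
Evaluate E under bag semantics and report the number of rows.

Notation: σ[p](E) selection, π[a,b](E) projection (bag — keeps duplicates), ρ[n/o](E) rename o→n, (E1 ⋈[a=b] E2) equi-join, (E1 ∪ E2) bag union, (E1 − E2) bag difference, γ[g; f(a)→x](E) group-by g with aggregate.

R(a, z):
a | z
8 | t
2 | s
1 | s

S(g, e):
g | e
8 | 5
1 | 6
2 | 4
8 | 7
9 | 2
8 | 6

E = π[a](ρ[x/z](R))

Subexpression sizes:
  R → 3
  ρ[x/z](R) → 3
  π[a](ρ[x/z](R)) → 3

|E| = 3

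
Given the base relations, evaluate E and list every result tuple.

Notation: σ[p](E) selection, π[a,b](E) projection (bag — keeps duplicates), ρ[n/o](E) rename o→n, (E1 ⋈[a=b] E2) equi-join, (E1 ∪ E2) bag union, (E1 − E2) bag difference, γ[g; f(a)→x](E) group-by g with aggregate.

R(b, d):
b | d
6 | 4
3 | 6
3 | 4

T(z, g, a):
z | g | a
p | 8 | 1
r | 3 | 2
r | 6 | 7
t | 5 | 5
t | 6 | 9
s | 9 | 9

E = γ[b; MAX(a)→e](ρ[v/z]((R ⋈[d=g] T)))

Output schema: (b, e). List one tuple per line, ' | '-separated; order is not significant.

Stepwise |·|:
  R → 3
  T → 6
  (R ⋈[d=g] T) → 2
  ρ[v/z]((R ⋈[d=g] T)) → 2
  γ[b; MAX(a)→e](ρ[v/z]((R ⋈[d=g] T))) → 1

== RESULT ==
b | e
3 | 9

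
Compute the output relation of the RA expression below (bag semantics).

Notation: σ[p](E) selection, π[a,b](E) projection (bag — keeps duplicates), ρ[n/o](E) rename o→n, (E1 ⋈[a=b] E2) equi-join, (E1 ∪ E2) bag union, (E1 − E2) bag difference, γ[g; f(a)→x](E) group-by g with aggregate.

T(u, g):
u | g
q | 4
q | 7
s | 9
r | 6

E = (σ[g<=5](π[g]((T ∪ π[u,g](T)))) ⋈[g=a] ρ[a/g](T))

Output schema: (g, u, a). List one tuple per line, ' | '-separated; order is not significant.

Row counts bottom-up:
  T → 4
  T → 4
  π[u,g](T) → 4
  (T ∪ π[u,g](T)) → 8
  π[g]((T ∪ π[u,g](T))) → 8
  σ[g<=5](π[g]((T ∪ π[u,g](T)))) → 2
  T → 4
  ρ[a/g](T) → 4
  (σ[g<=5](π[g]((T ∪ π[u,g](T)))) ⋈[g=a] ρ[a/g](T)) → 2

== RESULT ==
g | u | a
4 | q | 4
4 | q | 4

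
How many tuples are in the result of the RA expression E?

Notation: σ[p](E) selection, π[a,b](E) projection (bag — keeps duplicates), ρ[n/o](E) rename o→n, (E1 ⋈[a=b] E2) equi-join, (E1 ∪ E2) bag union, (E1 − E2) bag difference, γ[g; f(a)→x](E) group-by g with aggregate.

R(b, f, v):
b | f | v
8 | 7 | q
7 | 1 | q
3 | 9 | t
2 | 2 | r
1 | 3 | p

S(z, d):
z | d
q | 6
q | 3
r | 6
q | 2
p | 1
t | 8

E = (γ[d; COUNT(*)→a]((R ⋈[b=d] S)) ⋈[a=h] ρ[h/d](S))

Subexpression sizes:
  R → 5
  S → 6
  (R ⋈[b=d] S) → 4
  γ[d; COUNT(*)→a]((R ⋈[b=d] S)) → 4
  S → 6
  ρ[h/d](S) → 6
  (γ[d; COUNT(*)→a]((R ⋈[b=d] S)) ⋈[a=h] ρ[h/d](S)) → 4

|E| = 4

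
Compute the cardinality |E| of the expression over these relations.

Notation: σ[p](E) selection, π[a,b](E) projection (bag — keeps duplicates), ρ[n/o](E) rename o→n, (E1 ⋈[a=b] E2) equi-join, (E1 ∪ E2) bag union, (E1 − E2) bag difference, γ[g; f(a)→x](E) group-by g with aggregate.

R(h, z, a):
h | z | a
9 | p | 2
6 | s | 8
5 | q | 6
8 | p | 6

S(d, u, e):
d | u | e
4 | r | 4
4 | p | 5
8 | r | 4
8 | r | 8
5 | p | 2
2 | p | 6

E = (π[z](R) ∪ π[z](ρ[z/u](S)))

Row counts bottom-up:
  R → 4
  π[z](R) → 4
  S → 6
  ρ[z/u](S) → 6
  π[z](ρ[z/u](S)) → 6
  (π[z](R) ∪ π[z](ρ[z/u](S))) → 10

|E| = 10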